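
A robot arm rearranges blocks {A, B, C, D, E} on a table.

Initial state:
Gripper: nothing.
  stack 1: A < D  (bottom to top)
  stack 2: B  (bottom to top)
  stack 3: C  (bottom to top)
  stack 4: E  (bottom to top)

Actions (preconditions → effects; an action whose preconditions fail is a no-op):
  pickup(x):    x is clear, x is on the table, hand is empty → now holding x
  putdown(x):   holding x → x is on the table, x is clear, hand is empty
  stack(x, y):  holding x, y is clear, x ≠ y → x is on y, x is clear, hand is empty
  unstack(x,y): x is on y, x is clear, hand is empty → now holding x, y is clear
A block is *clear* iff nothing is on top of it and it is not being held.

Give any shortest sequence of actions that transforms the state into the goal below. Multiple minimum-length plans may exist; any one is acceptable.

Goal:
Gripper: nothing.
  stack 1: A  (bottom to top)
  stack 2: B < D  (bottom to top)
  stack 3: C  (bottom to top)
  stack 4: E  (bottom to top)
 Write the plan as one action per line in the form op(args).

unstack(D, A)
stack(D, B)

step 1 (unstack(D, A)): towers=[A; B; C; E] holding=D
step 2 (stack(D, B)): towers=[A; B/D; C; E] holding=-
goal check: towers=[A; B/D; C; E] holding=- — reached (length 2, optimal by BFS)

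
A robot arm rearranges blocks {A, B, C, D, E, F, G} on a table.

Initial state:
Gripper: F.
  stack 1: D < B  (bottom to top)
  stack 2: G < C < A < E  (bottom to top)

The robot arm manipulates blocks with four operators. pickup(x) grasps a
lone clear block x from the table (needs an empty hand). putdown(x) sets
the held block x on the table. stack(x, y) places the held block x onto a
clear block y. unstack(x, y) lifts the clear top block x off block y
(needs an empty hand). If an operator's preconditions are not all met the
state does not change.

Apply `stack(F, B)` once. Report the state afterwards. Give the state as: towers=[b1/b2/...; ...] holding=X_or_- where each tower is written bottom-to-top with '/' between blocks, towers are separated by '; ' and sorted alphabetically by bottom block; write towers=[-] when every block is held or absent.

before: towers=[D/B; G/C/A/E] holding=F
pre[stack(F, B)]: holding(F) yes, clear(B) yes, F≠B yes
all met → apply stack(F, B)
after:  towers=[D/B/F; G/C/A/E] holding=-

towers=[D/B/F; G/C/A/E] holding=-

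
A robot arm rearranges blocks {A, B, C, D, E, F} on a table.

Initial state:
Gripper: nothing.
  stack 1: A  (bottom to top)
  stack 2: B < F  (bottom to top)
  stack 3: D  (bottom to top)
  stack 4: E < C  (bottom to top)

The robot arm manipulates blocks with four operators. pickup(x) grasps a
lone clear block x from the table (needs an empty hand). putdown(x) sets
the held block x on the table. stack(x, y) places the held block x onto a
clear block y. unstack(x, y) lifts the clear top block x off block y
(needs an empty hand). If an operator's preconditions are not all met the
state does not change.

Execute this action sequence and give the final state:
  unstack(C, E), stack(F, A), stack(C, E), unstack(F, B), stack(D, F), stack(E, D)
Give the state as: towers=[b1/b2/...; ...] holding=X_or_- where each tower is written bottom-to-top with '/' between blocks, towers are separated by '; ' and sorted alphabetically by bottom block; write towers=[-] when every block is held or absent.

towers=[A; B; D; E/C] holding=F

step 1 (unstack(C, E)): towers=[A; B/F; D; E] holding=C
step 2 (stack(F, A)) [no-op]: towers=[A; B/F; D; E] holding=C
step 3 (stack(C, E)): towers=[A; B/F; D; E/C] holding=-
step 4 (unstack(F, B)): towers=[A; B; D; E/C] holding=F
step 5 (stack(D, F)) [no-op]: towers=[A; B; D; E/C] holding=F
step 6 (stack(E, D)) [no-op]: towers=[A; B; D; E/C] holding=F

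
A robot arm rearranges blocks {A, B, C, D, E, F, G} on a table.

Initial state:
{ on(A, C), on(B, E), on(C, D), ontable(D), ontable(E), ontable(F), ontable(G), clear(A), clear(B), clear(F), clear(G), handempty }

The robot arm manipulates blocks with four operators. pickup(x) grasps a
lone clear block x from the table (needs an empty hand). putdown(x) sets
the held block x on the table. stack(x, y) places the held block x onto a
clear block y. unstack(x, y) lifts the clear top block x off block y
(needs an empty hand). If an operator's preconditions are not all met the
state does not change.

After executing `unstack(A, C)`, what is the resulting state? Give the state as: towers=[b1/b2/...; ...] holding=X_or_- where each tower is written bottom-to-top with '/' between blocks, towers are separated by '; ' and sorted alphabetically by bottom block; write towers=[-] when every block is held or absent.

before: towers=[D/C/A; E/B; F; G] holding=-
pre[unstack(A, C)]: on(A,C) yes, clear(A) yes, handempty yes
all met → apply unstack(A, C)
after:  towers=[D/C; E/B; F; G] holding=A

towers=[D/C; E/B; F; G] holding=A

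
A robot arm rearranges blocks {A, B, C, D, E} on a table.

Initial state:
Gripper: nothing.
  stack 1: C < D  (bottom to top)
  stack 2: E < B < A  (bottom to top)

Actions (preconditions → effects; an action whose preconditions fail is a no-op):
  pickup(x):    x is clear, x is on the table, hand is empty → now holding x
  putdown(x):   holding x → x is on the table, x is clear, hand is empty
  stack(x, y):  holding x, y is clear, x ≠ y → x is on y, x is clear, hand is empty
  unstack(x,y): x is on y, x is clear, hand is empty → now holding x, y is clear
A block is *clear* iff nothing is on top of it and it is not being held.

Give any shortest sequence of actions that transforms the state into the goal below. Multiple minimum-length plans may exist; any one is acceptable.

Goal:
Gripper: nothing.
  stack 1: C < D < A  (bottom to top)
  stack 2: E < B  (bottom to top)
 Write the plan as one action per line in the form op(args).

step 1 (unstack(A, B)): towers=[C/D; E/B] holding=A
step 2 (stack(A, D)): towers=[C/D/A; E/B] holding=-
goal check: towers=[C/D/A; E/B] holding=- — reached (length 2, optimal by BFS)

unstack(A, B)
stack(A, D)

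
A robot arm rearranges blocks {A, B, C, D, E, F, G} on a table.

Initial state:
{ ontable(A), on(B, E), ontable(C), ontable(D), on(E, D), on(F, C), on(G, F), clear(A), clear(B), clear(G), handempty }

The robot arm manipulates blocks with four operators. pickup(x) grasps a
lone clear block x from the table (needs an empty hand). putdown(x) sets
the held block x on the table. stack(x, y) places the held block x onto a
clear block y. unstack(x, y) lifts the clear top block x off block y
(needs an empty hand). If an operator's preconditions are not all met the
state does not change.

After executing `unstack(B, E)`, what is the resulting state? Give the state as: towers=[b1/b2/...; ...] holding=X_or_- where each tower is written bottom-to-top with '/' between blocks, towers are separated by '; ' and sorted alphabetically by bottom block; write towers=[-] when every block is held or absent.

towers=[A; C/F/G; D/E] holding=B

before: towers=[A; C/F/G; D/E/B] holding=-
pre[unstack(B, E)]: on(B,E) ok, clear(B) ok, handempty ok
all met → apply unstack(B, E)
after:  towers=[A; C/F/G; D/E] holding=B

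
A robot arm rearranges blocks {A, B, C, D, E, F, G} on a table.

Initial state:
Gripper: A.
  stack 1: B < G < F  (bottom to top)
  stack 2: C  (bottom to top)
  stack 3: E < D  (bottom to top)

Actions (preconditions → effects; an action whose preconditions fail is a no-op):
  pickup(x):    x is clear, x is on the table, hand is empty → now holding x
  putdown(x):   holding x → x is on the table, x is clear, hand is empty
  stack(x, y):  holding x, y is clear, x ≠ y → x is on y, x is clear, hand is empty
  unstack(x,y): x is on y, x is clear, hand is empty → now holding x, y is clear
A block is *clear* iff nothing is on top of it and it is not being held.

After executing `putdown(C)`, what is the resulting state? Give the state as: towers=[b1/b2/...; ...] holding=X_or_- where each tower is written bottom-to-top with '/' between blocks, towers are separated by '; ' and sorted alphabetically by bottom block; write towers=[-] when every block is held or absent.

before: towers=[B/G/F; C; E/D] holding=A
pre[putdown(C)]: holding(C) fail
holding(C) unmet → putdown(C) is a no-op
after:  towers=[B/G/F; C; E/D] holding=A

towers=[B/G/F; C; E/D] holding=A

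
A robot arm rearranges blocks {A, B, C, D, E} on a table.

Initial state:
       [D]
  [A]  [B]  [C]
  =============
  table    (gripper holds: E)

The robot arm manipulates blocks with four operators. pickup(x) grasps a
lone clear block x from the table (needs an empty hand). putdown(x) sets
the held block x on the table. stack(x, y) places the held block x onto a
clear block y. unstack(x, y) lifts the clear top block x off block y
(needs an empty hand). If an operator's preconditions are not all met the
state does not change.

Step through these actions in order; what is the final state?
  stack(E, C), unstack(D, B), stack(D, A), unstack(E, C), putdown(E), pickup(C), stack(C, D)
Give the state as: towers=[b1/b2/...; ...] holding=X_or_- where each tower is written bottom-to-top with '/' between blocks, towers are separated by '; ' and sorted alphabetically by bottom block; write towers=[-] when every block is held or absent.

towers=[A/D/C; B; E] holding=-

step 1 (stack(E, C)): towers=[A; B/D; C/E] holding=-
step 2 (unstack(D, B)): towers=[A; B; C/E] holding=D
step 3 (stack(D, A)): towers=[A/D; B; C/E] holding=-
step 4 (unstack(E, C)): towers=[A/D; B; C] holding=E
step 5 (putdown(E)): towers=[A/D; B; C; E] holding=-
step 6 (pickup(C)): towers=[A/D; B; E] holding=C
step 7 (stack(C, D)): towers=[A/D/C; B; E] holding=-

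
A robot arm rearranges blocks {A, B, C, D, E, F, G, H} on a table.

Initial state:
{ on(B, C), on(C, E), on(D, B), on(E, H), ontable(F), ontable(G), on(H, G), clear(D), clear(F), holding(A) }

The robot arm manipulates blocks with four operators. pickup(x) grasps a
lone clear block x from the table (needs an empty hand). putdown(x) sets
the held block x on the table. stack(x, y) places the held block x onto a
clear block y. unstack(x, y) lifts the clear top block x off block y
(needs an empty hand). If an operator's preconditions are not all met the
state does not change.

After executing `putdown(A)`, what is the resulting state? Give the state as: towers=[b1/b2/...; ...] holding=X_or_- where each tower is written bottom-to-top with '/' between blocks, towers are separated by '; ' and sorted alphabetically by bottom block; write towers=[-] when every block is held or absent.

before: towers=[F; G/H/E/C/B/D] holding=A
pre[putdown(A)]: holding(A) ✓
all met → apply putdown(A)
after:  towers=[A; F; G/H/E/C/B/D] holding=-

towers=[A; F; G/H/E/C/B/D] holding=-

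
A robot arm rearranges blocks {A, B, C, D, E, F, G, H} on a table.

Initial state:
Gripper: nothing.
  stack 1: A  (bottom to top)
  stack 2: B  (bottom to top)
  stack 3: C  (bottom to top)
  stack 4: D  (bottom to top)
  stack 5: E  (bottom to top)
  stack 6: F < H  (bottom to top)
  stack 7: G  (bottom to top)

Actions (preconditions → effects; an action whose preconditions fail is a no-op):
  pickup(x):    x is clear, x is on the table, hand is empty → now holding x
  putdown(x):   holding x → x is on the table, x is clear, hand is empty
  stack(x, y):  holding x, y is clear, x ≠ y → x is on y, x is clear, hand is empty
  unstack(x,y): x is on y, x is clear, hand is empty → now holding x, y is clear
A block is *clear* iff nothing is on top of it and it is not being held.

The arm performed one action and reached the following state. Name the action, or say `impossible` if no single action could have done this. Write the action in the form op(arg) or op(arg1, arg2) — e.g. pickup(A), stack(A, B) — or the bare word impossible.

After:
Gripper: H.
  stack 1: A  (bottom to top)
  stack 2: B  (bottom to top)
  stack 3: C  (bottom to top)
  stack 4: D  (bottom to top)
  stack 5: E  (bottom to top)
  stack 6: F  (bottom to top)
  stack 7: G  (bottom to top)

unstack(H, F)

target: towers=[A; B; C; D; E; F; G] holding=H
         pickup(G) → towers=[A; B; C; D; E; F/H] holding=G
         pickup(A) → towers=[B; C; D; E; F/H; G] holding=A
         pickup(E) → towers=[A; B; C; D; F/H; G] holding=E
     unstack(H, F) → towers=[A; B; C; D; E; F; G] holding=H  ← match
         pickup(B) → towers=[A; C; D; E; F/H; G] holding=B
         pickup(D) → towers=[A; B; C; E; F/H; G] holding=D
         pickup(C) → towers=[A; B; D; E; F/H; G] holding=C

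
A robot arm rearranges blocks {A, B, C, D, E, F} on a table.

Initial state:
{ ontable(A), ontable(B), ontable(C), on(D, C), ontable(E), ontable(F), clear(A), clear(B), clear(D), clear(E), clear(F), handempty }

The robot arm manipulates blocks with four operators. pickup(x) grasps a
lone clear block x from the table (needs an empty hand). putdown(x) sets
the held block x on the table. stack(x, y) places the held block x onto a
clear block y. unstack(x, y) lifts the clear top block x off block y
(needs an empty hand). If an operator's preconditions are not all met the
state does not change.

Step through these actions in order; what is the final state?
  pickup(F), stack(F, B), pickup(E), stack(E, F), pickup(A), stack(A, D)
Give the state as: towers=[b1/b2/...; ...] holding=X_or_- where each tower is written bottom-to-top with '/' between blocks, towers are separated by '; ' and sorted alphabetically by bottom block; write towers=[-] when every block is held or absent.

step 1 (pickup(F)): towers=[A; B; C/D; E] holding=F
step 2 (stack(F, B)): towers=[A; B/F; C/D; E] holding=-
step 3 (pickup(E)): towers=[A; B/F; C/D] holding=E
step 4 (stack(E, F)): towers=[A; B/F/E; C/D] holding=-
step 5 (pickup(A)): towers=[B/F/E; C/D] holding=A
step 6 (stack(A, D)): towers=[B/F/E; C/D/A] holding=-

towers=[B/F/E; C/D/A] holding=-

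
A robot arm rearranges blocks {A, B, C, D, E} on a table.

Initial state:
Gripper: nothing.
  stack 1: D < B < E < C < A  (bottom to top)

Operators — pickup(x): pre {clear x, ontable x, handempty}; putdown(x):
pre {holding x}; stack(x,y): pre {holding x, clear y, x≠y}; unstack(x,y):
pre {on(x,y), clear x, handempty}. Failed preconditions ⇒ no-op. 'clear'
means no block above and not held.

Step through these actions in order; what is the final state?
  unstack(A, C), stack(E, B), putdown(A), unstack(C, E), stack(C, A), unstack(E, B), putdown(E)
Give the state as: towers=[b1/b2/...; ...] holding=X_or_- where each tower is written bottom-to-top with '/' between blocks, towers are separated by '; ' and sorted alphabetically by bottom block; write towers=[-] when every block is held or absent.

step 1 (unstack(A, C)): towers=[D/B/E/C] holding=A
step 2 (stack(E, B)) [no-op]: towers=[D/B/E/C] holding=A
step 3 (putdown(A)): towers=[A; D/B/E/C] holding=-
step 4 (unstack(C, E)): towers=[A; D/B/E] holding=C
step 5 (stack(C, A)): towers=[A/C; D/B/E] holding=-
step 6 (unstack(E, B)): towers=[A/C; D/B] holding=E
step 7 (putdown(E)): towers=[A/C; D/B; E] holding=-

towers=[A/C; D/B; E] holding=-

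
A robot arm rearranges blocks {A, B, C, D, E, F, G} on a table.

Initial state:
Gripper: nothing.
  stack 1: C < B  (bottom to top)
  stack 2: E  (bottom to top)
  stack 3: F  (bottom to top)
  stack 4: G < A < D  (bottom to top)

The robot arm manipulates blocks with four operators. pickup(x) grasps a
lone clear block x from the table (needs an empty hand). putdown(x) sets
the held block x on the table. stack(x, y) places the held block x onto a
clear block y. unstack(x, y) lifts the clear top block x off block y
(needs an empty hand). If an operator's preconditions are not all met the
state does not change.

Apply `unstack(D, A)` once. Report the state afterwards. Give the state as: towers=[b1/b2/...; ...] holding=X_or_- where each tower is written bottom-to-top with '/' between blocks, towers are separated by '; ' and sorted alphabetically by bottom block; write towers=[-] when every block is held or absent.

before: towers=[C/B; E; F; G/A/D] holding=-
pre[unstack(D, A)]: on(D,A) ok, clear(D) ok, handempty ok
all met → apply unstack(D, A)
after:  towers=[C/B; E; F; G/A] holding=D

towers=[C/B; E; F; G/A] holding=D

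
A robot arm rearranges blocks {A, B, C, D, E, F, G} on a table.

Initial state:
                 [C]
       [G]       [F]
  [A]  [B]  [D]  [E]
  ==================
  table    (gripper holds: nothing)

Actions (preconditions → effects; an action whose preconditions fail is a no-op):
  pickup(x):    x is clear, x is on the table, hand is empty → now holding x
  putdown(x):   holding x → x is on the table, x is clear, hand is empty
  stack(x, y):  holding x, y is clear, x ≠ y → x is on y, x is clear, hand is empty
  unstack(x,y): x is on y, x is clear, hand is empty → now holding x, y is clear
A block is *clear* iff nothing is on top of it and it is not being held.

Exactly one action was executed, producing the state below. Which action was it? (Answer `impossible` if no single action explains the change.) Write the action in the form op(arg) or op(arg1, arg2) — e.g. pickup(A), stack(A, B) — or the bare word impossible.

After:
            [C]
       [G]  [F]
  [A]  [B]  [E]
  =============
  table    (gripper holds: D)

pickup(D)

target: towers=[A; B/G; E/F/C] holding=D
     unstack(G, B) → towers=[A; B; D; E/F/C] holding=G
         pickup(D) → towers=[A; B/G; E/F/C] holding=D  ← match
         pickup(A) → towers=[B/G; D; E/F/C] holding=A
     unstack(C, F) → towers=[A; B/G; D; E/F] holding=C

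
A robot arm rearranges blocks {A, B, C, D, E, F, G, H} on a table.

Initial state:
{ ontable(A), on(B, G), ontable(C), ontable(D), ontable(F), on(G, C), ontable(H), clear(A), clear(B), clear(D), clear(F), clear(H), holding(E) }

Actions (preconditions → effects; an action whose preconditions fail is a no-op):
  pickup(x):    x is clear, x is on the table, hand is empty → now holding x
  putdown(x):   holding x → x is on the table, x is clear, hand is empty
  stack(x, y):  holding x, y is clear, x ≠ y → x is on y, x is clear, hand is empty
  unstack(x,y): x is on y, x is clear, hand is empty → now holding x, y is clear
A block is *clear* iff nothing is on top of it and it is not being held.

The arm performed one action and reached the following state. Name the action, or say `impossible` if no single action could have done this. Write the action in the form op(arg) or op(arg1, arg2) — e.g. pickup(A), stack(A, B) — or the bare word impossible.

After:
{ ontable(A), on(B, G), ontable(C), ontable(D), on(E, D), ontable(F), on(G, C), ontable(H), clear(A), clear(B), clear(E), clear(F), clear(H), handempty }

target: towers=[A; C/G/B; D/E; F; H] holding=-
        putdown(E) → towers=[A; C/G/B; D; E; F; H] holding=-
       stack(E, A) → towers=[A/E; C/G/B; D; F; H] holding=-
       stack(E, H) → towers=[A; C/G/B; D; F; H/E] holding=-
       stack(E, B) → towers=[A; C/G/B/E; D; F; H] holding=-
       stack(E, F) → towers=[A; C/G/B; D; F/E; H] holding=-
       stack(E, D) → towers=[A; C/G/B; D/E; F; H] holding=-  ← match

stack(E, D)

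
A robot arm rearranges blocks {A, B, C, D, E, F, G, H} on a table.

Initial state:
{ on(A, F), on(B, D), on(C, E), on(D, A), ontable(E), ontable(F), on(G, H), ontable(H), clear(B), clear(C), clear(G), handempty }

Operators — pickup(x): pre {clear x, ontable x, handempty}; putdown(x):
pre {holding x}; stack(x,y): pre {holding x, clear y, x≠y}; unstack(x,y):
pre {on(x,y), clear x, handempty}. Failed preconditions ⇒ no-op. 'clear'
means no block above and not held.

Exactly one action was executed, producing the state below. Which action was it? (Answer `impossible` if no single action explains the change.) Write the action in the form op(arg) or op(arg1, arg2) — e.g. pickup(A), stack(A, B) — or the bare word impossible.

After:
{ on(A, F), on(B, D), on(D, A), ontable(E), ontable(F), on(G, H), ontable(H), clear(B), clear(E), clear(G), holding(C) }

unstack(C, E)

target: towers=[E; F/A/D/B; H/G] holding=C
     unstack(G, H) → towers=[E/C; F/A/D/B; H] holding=G
     unstack(B, D) → towers=[E/C; F/A/D; H/G] holding=B
     unstack(C, E) → towers=[E; F/A/D/B; H/G] holding=C  ← match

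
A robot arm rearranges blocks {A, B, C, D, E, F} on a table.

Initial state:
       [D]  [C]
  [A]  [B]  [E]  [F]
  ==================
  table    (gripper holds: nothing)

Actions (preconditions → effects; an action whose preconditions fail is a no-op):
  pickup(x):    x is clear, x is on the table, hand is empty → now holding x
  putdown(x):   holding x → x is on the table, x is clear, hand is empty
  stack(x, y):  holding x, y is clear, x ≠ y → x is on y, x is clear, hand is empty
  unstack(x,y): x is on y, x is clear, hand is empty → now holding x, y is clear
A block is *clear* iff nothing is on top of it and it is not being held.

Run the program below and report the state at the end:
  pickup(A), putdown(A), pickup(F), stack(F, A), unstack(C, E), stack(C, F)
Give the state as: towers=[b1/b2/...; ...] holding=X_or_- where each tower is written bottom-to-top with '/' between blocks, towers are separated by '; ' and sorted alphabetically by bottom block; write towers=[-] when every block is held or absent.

towers=[A/F/C; B/D; E] holding=-

step 1 (pickup(A)): towers=[B/D; E/C; F] holding=A
step 2 (putdown(A)): towers=[A; B/D; E/C; F] holding=-
step 3 (pickup(F)): towers=[A; B/D; E/C] holding=F
step 4 (stack(F, A)): towers=[A/F; B/D; E/C] holding=-
step 5 (unstack(C, E)): towers=[A/F; B/D; E] holding=C
step 6 (stack(C, F)): towers=[A/F/C; B/D; E] holding=-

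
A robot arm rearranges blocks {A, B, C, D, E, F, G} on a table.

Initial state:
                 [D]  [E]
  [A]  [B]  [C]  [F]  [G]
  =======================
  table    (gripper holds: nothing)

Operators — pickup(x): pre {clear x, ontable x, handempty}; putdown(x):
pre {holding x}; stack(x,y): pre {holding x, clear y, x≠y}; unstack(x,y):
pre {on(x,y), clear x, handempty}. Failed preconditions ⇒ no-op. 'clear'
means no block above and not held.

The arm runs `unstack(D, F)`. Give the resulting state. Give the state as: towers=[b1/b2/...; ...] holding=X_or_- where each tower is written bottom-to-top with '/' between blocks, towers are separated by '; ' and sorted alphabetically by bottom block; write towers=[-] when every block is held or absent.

towers=[A; B; C; F; G/E] holding=D

before: towers=[A; B; C; F/D; G/E] holding=-
pre[unstack(D, F)]: on(D,F) ok, clear(D) ok, handempty ok
all met → apply unstack(D, F)
after:  towers=[A; B; C; F; G/E] holding=D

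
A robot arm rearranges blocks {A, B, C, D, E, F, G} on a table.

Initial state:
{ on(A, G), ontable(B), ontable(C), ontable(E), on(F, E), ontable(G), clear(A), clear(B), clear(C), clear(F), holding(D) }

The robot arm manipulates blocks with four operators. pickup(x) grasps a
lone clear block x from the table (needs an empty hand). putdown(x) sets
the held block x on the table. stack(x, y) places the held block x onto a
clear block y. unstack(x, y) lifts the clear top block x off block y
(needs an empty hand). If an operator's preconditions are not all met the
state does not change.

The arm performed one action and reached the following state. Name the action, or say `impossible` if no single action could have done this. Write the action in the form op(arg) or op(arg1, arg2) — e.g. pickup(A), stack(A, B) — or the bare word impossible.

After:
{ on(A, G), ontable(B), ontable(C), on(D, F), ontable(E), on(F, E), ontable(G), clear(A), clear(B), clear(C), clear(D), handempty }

stack(D, F)

target: towers=[B; C; E/F/D; G/A] holding=-
        putdown(D) → towers=[B; C; D; E/F; G/A] holding=-
       stack(D, B) → towers=[B/D; C; E/F; G/A] holding=-
       stack(D, F) → towers=[B; C; E/F/D; G/A] holding=-  ← match
       stack(D, A) → towers=[B; C; E/F; G/A/D] holding=-
       stack(D, C) → towers=[B; C/D; E/F; G/A] holding=-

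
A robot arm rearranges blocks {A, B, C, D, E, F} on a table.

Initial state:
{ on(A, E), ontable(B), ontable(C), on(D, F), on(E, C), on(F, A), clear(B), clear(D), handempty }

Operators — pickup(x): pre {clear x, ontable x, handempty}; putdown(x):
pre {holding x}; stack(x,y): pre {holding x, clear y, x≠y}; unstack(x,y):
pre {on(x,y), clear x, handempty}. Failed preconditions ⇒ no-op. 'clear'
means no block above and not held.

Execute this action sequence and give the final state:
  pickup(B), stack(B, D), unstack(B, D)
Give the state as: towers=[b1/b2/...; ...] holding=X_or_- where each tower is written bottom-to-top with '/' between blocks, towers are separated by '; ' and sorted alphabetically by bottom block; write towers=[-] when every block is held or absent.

towers=[C/E/A/F/D] holding=B

step 1 (pickup(B)): towers=[C/E/A/F/D] holding=B
step 2 (stack(B, D)): towers=[C/E/A/F/D/B] holding=-
step 3 (unstack(B, D)): towers=[C/E/A/F/D] holding=B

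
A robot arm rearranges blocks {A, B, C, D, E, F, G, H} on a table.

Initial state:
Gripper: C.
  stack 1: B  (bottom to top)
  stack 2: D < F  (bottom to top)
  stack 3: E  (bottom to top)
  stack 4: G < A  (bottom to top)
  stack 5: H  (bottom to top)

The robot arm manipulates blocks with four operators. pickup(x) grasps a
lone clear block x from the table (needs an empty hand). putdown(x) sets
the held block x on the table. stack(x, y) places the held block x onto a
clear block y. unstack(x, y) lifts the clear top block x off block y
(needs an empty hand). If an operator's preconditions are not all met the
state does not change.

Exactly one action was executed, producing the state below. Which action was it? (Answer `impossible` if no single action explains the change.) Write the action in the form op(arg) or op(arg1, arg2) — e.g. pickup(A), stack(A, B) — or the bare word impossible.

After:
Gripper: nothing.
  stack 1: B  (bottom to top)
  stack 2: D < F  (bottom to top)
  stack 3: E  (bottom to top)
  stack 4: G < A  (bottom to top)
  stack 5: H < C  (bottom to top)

target: towers=[B; D/F; E; G/A; H/C] holding=-
        putdown(C) → towers=[B; C; D/F; E; G/A; H] holding=-
       stack(C, A) → towers=[B; D/F; E; G/A/C; H] holding=-
       stack(C, E) → towers=[B; D/F; E/C; G/A; H] holding=-
       stack(C, H) → towers=[B; D/F; E; G/A; H/C] holding=-  ← match
       stack(C, B) → towers=[B/C; D/F; E; G/A; H] holding=-
       stack(C, F) → towers=[B; D/F/C; E; G/A; H] holding=-

stack(C, H)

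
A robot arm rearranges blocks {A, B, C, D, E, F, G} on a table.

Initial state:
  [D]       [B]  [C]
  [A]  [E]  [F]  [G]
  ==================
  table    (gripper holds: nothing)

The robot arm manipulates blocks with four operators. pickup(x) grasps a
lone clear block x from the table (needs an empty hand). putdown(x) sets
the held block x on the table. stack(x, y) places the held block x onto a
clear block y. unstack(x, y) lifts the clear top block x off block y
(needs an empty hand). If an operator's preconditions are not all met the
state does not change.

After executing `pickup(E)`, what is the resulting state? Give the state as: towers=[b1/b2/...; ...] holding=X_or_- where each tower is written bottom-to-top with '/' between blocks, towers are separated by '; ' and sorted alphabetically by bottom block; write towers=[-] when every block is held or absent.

before: towers=[A/D; E; F/B; G/C] holding=-
pre[pickup(E)]: clear(E) yes, ontable(E) yes, handempty yes
all met → apply pickup(E)
after:  towers=[A/D; F/B; G/C] holding=E

towers=[A/D; F/B; G/C] holding=E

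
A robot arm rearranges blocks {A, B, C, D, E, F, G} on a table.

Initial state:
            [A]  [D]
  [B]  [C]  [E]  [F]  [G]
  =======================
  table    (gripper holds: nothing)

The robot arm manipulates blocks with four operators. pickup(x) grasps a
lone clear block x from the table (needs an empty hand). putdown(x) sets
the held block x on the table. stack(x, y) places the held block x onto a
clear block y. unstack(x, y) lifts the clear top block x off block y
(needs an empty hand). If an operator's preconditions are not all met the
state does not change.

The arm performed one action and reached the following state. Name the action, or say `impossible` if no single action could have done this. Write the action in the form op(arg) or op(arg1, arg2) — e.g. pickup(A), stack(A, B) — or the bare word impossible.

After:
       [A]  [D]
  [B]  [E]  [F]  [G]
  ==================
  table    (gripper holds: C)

target: towers=[B; E/A; F/D; G] holding=C
         pickup(B) → towers=[C; E/A; F/D; G] holding=B
         pickup(G) → towers=[B; C; E/A; F/D] holding=G
     unstack(D, F) → towers=[B; C; E/A; F; G] holding=D
     unstack(A, E) → towers=[B; C; E; F/D; G] holding=A
         pickup(C) → towers=[B; E/A; F/D; G] holding=C  ← match

pickup(C)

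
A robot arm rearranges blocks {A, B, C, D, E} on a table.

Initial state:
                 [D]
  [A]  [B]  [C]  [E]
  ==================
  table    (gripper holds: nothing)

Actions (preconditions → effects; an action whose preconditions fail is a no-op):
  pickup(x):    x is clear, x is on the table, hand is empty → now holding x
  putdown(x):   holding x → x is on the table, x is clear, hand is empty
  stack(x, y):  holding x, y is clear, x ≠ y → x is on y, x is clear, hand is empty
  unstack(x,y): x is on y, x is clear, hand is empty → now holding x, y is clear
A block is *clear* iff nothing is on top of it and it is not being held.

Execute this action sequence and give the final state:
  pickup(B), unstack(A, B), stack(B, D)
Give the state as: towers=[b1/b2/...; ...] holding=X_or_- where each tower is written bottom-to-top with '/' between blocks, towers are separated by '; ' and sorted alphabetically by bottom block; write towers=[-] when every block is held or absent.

step 1 (pickup(B)): towers=[A; C; E/D] holding=B
step 2 (unstack(A, B)) [no-op]: towers=[A; C; E/D] holding=B
step 3 (stack(B, D)): towers=[A; C; E/D/B] holding=-

towers=[A; C; E/D/B] holding=-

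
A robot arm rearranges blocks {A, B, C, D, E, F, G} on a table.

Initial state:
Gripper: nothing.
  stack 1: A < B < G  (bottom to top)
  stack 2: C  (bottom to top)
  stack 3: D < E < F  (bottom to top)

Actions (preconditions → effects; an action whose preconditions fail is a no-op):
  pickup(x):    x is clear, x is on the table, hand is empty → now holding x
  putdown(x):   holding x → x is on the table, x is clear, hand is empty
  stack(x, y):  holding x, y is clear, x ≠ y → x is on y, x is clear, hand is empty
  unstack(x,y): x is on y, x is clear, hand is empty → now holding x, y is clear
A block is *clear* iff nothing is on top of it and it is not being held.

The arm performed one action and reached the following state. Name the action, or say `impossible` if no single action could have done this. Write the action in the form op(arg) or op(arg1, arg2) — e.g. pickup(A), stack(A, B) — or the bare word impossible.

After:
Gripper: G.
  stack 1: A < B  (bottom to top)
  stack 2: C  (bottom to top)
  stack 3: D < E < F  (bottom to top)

target: towers=[A/B; C; D/E/F] holding=G
     unstack(F, E) → towers=[A/B/G; C; D/E] holding=F
     unstack(G, B) → towers=[A/B; C; D/E/F] holding=G  ← match
         pickup(C) → towers=[A/B/G; D/E/F] holding=C

unstack(G, B)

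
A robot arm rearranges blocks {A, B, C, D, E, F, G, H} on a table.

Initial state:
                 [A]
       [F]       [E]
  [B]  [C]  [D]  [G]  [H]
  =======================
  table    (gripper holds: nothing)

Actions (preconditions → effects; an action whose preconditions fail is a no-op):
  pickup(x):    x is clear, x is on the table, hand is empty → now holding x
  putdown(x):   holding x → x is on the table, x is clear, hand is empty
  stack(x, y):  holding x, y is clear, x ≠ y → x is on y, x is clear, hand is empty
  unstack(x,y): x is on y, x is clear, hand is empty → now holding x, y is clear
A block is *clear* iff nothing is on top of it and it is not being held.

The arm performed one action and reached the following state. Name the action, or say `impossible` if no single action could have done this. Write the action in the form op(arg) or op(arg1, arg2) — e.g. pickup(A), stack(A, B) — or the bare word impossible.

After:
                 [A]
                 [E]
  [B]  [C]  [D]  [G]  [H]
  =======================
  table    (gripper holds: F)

target: towers=[B; C; D; G/E/A; H] holding=F
     unstack(A, E) → towers=[B; C/F; D; G/E; H] holding=A
         pickup(H) → towers=[B; C/F; D; G/E/A] holding=H
         pickup(B) → towers=[C/F; D; G/E/A; H] holding=B
     unstack(F, C) → towers=[B; C; D; G/E/A; H] holding=F  ← match
         pickup(D) → towers=[B; C/F; G/E/A; H] holding=D

unstack(F, C)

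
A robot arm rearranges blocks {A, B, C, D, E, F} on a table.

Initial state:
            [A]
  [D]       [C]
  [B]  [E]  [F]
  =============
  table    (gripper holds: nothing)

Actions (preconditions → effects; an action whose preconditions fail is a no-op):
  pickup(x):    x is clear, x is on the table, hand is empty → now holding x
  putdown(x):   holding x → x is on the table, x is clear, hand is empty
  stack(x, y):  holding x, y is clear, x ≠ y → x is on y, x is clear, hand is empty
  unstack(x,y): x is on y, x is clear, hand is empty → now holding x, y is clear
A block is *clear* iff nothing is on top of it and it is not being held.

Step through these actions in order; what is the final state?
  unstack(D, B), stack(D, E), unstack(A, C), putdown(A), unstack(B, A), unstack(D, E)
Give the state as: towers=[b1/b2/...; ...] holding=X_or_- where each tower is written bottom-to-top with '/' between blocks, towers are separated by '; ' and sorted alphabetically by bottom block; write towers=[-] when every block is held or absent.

towers=[A; B; E; F/C] holding=D

step 1 (unstack(D, B)): towers=[B; E; F/C/A] holding=D
step 2 (stack(D, E)): towers=[B; E/D; F/C/A] holding=-
step 3 (unstack(A, C)): towers=[B; E/D; F/C] holding=A
step 4 (putdown(A)): towers=[A; B; E/D; F/C] holding=-
step 5 (unstack(B, A)) [no-op]: towers=[A; B; E/D; F/C] holding=-
step 6 (unstack(D, E)): towers=[A; B; E; F/C] holding=D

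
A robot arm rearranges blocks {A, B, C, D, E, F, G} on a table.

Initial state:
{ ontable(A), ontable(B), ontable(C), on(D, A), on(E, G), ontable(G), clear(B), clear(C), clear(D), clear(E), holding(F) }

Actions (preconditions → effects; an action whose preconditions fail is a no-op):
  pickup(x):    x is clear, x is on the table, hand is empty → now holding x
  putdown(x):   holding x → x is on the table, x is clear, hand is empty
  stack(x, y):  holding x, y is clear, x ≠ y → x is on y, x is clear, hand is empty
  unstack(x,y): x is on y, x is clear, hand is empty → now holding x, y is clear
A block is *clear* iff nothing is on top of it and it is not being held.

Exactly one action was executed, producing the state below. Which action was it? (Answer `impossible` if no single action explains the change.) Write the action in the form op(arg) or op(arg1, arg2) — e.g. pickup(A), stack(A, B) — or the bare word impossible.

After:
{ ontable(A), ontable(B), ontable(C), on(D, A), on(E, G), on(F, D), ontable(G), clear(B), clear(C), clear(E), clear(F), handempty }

stack(F, D)

target: towers=[A/D/F; B; C; G/E] holding=-
        putdown(F) → towers=[A/D; B; C; F; G/E] holding=-
       stack(F, B) → towers=[A/D; B/F; C; G/E] holding=-
       stack(F, D) → towers=[A/D/F; B; C; G/E] holding=-  ← match
       stack(F, E) → towers=[A/D; B; C; G/E/F] holding=-
       stack(F, C) → towers=[A/D; B; C/F; G/E] holding=-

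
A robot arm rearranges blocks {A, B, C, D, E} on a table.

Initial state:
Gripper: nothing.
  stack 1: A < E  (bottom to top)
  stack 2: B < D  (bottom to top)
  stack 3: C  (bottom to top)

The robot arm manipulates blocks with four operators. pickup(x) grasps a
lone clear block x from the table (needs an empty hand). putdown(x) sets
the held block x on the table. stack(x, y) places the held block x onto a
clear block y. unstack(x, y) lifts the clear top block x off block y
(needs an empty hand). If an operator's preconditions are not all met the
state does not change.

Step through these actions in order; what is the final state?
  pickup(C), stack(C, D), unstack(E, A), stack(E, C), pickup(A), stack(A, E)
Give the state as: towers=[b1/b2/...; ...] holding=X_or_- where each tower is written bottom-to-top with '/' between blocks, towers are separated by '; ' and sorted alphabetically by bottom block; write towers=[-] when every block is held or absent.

towers=[B/D/C/E/A] holding=-

step 1 (pickup(C)): towers=[A/E; B/D] holding=C
step 2 (stack(C, D)): towers=[A/E; B/D/C] holding=-
step 3 (unstack(E, A)): towers=[A; B/D/C] holding=E
step 4 (stack(E, C)): towers=[A; B/D/C/E] holding=-
step 5 (pickup(A)): towers=[B/D/C/E] holding=A
step 6 (stack(A, E)): towers=[B/D/C/E/A] holding=-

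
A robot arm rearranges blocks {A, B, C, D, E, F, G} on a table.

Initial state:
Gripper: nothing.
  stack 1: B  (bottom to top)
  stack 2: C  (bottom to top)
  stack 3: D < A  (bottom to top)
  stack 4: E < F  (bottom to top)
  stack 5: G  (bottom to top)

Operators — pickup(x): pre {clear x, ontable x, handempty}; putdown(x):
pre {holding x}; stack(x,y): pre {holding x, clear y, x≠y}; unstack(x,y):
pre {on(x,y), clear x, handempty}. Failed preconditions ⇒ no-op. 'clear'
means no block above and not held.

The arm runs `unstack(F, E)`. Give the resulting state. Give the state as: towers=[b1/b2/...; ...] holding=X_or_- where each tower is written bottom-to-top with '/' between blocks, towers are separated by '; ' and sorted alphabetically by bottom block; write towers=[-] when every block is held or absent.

towers=[B; C; D/A; E; G] holding=F

before: towers=[B; C; D/A; E/F; G] holding=-
pre[unstack(F, E)]: on(F,E) ✓, clear(F) ✓, handempty ✓
all met → apply unstack(F, E)
after:  towers=[B; C; D/A; E; G] holding=F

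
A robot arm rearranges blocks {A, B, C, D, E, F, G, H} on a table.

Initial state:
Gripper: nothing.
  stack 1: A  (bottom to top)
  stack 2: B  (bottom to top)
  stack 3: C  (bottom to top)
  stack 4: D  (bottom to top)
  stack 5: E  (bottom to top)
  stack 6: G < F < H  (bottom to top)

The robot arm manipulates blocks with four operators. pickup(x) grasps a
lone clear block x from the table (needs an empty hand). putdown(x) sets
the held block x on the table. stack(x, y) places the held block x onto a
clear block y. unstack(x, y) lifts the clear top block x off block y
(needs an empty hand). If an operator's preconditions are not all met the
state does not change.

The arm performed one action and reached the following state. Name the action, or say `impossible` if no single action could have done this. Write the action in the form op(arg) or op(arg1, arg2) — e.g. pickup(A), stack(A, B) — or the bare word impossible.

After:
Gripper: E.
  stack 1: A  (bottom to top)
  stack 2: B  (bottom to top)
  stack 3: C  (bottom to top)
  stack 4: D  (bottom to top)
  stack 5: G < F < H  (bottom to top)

target: towers=[A; B; C; D; G/F/H] holding=E
         pickup(A) → towers=[B; C; D; E; G/F/H] holding=A
         pickup(E) → towers=[A; B; C; D; G/F/H] holding=E  ← match
     unstack(H, F) → towers=[A; B; C; D; E; G/F] holding=H
         pickup(B) → towers=[A; C; D; E; G/F/H] holding=B
         pickup(D) → towers=[A; B; C; E; G/F/H] holding=D
         pickup(C) → towers=[A; B; D; E; G/F/H] holding=C

pickup(E)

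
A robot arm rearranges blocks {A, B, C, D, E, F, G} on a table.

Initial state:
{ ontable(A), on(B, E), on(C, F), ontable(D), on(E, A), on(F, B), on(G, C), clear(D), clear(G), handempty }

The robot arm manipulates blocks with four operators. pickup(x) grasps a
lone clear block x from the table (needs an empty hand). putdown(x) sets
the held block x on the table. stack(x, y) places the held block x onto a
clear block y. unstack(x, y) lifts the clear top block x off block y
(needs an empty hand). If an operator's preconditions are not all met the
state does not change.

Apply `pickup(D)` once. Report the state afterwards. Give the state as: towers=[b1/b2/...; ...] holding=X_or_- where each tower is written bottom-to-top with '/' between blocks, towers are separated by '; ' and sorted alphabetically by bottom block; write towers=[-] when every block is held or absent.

towers=[A/E/B/F/C/G] holding=D

before: towers=[A/E/B/F/C/G; D] holding=-
pre[pickup(D)]: clear(D) ✓, ontable(D) ✓, handempty ✓
all met → apply pickup(D)
after:  towers=[A/E/B/F/C/G] holding=D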